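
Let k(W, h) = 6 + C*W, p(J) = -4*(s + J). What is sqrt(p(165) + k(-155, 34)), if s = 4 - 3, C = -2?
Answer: 2*I*sqrt(87) ≈ 18.655*I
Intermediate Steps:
s = 1
p(J) = -4 - 4*J (p(J) = -4*(1 + J) = -4 - 4*J)
k(W, h) = 6 - 2*W
sqrt(p(165) + k(-155, 34)) = sqrt((-4 - 4*165) + (6 - 2*(-155))) = sqrt((-4 - 660) + (6 + 310)) = sqrt(-664 + 316) = sqrt(-348) = 2*I*sqrt(87)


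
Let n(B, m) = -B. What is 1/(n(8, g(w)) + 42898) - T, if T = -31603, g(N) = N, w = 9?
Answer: 1355452671/42890 ≈ 31603.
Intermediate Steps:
1/(n(8, g(w)) + 42898) - T = 1/(-1*8 + 42898) - 1*(-31603) = 1/(-8 + 42898) + 31603 = 1/42890 + 31603 = 1355452671/42890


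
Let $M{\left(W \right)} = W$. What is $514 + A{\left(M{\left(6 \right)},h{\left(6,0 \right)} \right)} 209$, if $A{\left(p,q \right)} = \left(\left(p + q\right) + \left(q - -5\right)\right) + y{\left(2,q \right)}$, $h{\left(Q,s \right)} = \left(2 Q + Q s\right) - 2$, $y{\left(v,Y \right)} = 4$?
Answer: $7829$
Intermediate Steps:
$h{\left(Q,s \right)} = -2 + 2 Q + Q s$
$A{\left(p,q \right)} = 9 + p + 2 q$ ($A{\left(p,q \right)} = \left(\left(p + q\right) + \left(q - -5\right)\right) + 4 = \left(\left(p + q\right) + \left(q + 5\right)\right) + 4 = \left(\left(p + q\right) + \left(5 + q\right)\right) + 4 = \left(5 + p + 2 q\right) + 4 = 9 + p + 2 q$)
$514 + A{\left(M{\left(6 \right)},h{\left(6,0 \right)} \right)} 209 = 514 + \left(9 + 6 + 2 \left(-2 + 2 \cdot 6 + 6 \cdot 0\right)\right) 209 = 514 + \left(9 + 6 + 2 \left(-2 + 12 + 0\right)\right) 209 = 514 + \left(9 + 6 + 2 \cdot 10\right) 209 = 514 + \left(9 + 6 + 20\right) 209 = 514 + 35 \cdot 209 = 514 + 7315 = 7829$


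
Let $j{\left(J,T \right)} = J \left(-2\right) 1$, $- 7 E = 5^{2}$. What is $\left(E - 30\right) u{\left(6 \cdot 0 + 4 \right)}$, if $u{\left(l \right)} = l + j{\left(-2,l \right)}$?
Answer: $- \frac{1880}{7} \approx -268.57$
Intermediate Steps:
$E = - \frac{25}{7}$ ($E = - \frac{5^{2}}{7} = \left(- \frac{1}{7}\right) 25 = - \frac{25}{7} \approx -3.5714$)
$j{\left(J,T \right)} = - 2 J$ ($j{\left(J,T \right)} = - 2 J 1 = - 2 J$)
$u{\left(l \right)} = 4 + l$ ($u{\left(l \right)} = l - -4 = l + 4 = 4 + l$)
$\left(E - 30\right) u{\left(6 \cdot 0 + 4 \right)} = \left(- \frac{25}{7} - 30\right) \left(4 + \left(6 \cdot 0 + 4\right)\right) = - \frac{235 \left(4 + \left(0 + 4\right)\right)}{7} = - \frac{235 \left(4 + 4\right)}{7} = \left(- \frac{235}{7}\right) 8 = - \frac{1880}{7}$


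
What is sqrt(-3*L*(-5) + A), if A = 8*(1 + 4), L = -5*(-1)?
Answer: sqrt(115) ≈ 10.724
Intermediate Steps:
L = 5
A = 40 (A = 8*5 = 40)
sqrt(-3*L*(-5) + A) = sqrt(-3*5*(-5) + 40) = sqrt(-15*(-5) + 40) = sqrt(75 + 40) = sqrt(115)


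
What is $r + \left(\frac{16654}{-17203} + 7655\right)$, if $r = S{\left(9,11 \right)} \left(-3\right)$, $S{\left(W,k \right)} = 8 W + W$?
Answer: $\frac{127491982}{17203} \approx 7411.0$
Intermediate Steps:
$S{\left(W,k \right)} = 9 W$
$r = -243$ ($r = 9 \cdot 9 \left(-3\right) = 81 \left(-3\right) = -243$)
$r + \left(\frac{16654}{-17203} + 7655\right) = -243 + \left(\frac{16654}{-17203} + 7655\right) = -243 + \left(16654 \left(- \frac{1}{17203}\right) + 7655\right) = -243 + \left(- \frac{16654}{17203} + 7655\right) = -243 + \frac{131672311}{17203} = \frac{127491982}{17203}$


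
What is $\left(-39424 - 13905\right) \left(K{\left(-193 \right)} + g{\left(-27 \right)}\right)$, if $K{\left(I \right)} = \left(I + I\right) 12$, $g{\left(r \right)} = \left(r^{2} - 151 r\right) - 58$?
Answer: $-6186164$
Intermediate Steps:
$g{\left(r \right)} = -58 + r^{2} - 151 r$
$K{\left(I \right)} = 24 I$ ($K{\left(I \right)} = 2 I 12 = 24 I$)
$\left(-39424 - 13905\right) \left(K{\left(-193 \right)} + g{\left(-27 \right)}\right) = \left(-39424 - 13905\right) \left(24 \left(-193\right) - \left(-4019 - 729\right)\right) = - 53329 \left(-4632 + \left(-58 + 729 + 4077\right)\right) = - 53329 \left(-4632 + 4748\right) = \left(-53329\right) 116 = -6186164$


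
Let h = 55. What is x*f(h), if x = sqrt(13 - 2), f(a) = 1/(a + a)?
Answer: sqrt(11)/110 ≈ 0.030151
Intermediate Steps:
f(a) = 1/(2*a)
x = sqrt(11) ≈ 3.3166
x*f(h) = sqrt(11)*((1/2)/55) = sqrt(11)*((1/2)*(1/55)) = sqrt(11)*(1/110) = sqrt(11)/110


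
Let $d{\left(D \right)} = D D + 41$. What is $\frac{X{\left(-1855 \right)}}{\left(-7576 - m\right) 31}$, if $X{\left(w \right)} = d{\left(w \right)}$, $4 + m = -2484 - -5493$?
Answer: $- \frac{1147022}{109337} \approx -10.491$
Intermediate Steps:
$m = 3005$ ($m = -4 - -3009 = -4 + \left(-2484 + 5493\right) = -4 + 3009 = 3005$)
$d{\left(D \right)} = 41 + D^{2}$ ($d{\left(D \right)} = D^{2} + 41 = 41 + D^{2}$)
$X{\left(w \right)} = 41 + w^{2}$
$\frac{X{\left(-1855 \right)}}{\left(-7576 - m\right) 31} = \frac{41 + \left(-1855\right)^{2}}{\left(-7576 - 3005\right) 31} = \frac{41 + 3441025}{\left(-7576 - 3005\right) 31} = \frac{3441066}{\left(-10581\right) 31} = \frac{3441066}{-328011} = 3441066 \left(- \frac{1}{328011}\right) = - \frac{1147022}{109337}$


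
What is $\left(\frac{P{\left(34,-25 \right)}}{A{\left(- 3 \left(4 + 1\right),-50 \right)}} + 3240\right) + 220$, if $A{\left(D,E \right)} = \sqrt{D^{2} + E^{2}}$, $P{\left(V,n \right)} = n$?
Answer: $3460 - \frac{5 \sqrt{109}}{109} \approx 3459.5$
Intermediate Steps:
$\left(\frac{P{\left(34,-25 \right)}}{A{\left(- 3 \left(4 + 1\right),-50 \right)}} + 3240\right) + 220 = \left(- \frac{25}{\sqrt{\left(- 3 \left(4 + 1\right)\right)^{2} + \left(-50\right)^{2}}} + 3240\right) + 220 = \left(- \frac{25}{\sqrt{\left(\left(-3\right) 5\right)^{2} + 2500}} + 3240\right) + 220 = \left(- \frac{25}{\sqrt{\left(-15\right)^{2} + 2500}} + 3240\right) + 220 = \left(- \frac{25}{\sqrt{225 + 2500}} + 3240\right) + 220 = \left(- \frac{25}{\sqrt{2725}} + 3240\right) + 220 = \left(- \frac{25}{5 \sqrt{109}} + 3240\right) + 220 = \left(- 25 \frac{\sqrt{109}}{545} + 3240\right) + 220 = \left(- \frac{5 \sqrt{109}}{109} + 3240\right) + 220 = \left(3240 - \frac{5 \sqrt{109}}{109}\right) + 220 = 3460 - \frac{5 \sqrt{109}}{109}$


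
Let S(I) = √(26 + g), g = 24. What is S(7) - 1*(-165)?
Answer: 165 + 5*√2 ≈ 172.07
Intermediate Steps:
S(I) = 5*√2 (S(I) = √(26 + 24) = √50 = 5*√2)
S(7) - 1*(-165) = 5*√2 - 1*(-165) = 5*√2 + 165 = 165 + 5*√2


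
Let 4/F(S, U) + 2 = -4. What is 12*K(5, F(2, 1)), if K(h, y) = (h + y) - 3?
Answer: 16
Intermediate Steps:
F(S, U) = -2/3 (F(S, U) = 4/(-2 - 4) = 4/(-6) = 4*(-1/6) = -2/3)
K(h, y) = -3 + h + y
12*K(5, F(2, 1)) = 12*(-3 + 5 - 2/3) = 12*(4/3) = 16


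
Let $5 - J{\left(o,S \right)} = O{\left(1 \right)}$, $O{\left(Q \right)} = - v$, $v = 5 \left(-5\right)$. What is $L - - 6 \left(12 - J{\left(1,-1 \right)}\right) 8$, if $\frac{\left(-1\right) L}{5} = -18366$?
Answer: $93366$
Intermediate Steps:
$v = -25$
$O{\left(Q \right)} = 25$ ($O{\left(Q \right)} = \left(-1\right) \left(-25\right) = 25$)
$J{\left(o,S \right)} = -20$ ($J{\left(o,S \right)} = 5 - 25 = -20$)
$L = 91830$ ($L = \left(-5\right) \left(-18366\right) = 91830$)
$L - - 6 \left(12 - J{\left(1,-1 \right)}\right) 8 = 91830 - - 6 \left(12 - -20\right) 8 = 91830 - - 6 \left(12 + 20\right) 8 = 91830 - \left(-6\right) 32 \cdot 8 = 91830 - \left(-192\right) 8 = 91830 - -1536 = 91830 + 1536 = 93366$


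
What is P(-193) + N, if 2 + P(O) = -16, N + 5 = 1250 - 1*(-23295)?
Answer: 24522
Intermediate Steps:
N = 24540 (N = -5 + (1250 - 1*(-23295)) = -5 + (1250 + 23295) = -5 + 24545 = 24540)
P(O) = -18 (P(O) = -2 - 16 = -18)
P(-193) + N = -18 + 24540 = 24522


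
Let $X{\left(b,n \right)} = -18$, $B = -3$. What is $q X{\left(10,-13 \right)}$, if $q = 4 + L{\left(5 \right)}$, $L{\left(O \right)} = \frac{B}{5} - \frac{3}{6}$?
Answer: $- \frac{261}{5} \approx -52.2$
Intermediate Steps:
$L{\left(O \right)} = - \frac{11}{10}$ ($L{\left(O \right)} = - \frac{3}{5} - \frac{3}{6} = \left(-3\right) \frac{1}{5} - \frac{1}{2} = - \frac{3}{5} - \frac{1}{2} = - \frac{11}{10}$)
$q = \frac{29}{10}$ ($q = 4 - \frac{11}{10} = \frac{29}{10} \approx 2.9$)
$q X{\left(10,-13 \right)} = \frac{29}{10} \left(-18\right) = - \frac{261}{5}$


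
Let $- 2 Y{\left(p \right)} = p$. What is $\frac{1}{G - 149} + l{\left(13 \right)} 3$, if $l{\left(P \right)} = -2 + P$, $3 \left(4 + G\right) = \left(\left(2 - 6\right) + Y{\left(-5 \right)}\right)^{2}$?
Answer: $\frac{20093}{609} \approx 32.993$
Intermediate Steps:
$Y{\left(p \right)} = - \frac{p}{2}$
$G = - \frac{13}{4}$ ($G = -4 + \frac{\left(\left(2 - 6\right) - - \frac{5}{2}\right)^{2}}{3} = -4 + \frac{\left(\left(2 - 6\right) + \frac{5}{2}\right)^{2}}{3} = -4 + \frac{\left(-4 + \frac{5}{2}\right)^{2}}{3} = -4 + \frac{\left(- \frac{3}{2}\right)^{2}}{3} = -4 + \frac{1}{3} \cdot \frac{9}{4} = -4 + \frac{3}{4} = - \frac{13}{4} \approx -3.25$)
$\frac{1}{G - 149} + l{\left(13 \right)} 3 = \frac{1}{- \frac{13}{4} - 149} + \left(-2 + 13\right) 3 = \frac{1}{- \frac{609}{4}} + 11 \cdot 3 = - \frac{4}{609} + 33 = \frac{20093}{609}$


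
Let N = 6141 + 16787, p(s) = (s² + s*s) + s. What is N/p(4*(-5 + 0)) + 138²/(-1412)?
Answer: 1095001/68835 ≈ 15.908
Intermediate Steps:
p(s) = s + 2*s² (p(s) = (s² + s²) + s = 2*s² + s = s + 2*s²)
N = 22928
N/p(4*(-5 + 0)) + 138²/(-1412) = 22928/(((4*(-5 + 0))*(1 + 2*(4*(-5 + 0))))) + 138²/(-1412) = 22928/(((4*(-5))*(1 + 2*(4*(-5))))) + 19044*(-1/1412) = 22928/((-20*(1 + 2*(-20)))) - 4761/353 = 22928/((-20*(1 - 40))) - 4761/353 = 22928/((-20*(-39))) - 4761/353 = 22928/780 - 4761/353 = 22928*(1/780) - 4761/353 = 5732/195 - 4761/353 = 1095001/68835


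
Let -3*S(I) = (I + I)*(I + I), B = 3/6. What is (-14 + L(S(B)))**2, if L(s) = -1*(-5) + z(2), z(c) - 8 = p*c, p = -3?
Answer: 49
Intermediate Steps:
z(c) = 8 - 3*c
B = 1/2 (B = 3*(1/6) = 1/2 ≈ 0.50000)
S(I) = -4*I**2/3 (S(I) = -(I + I)*(I + I)/3 = -2*I*2*I/3 = -4*I**2/3)
L(s) = 7 (L(s) = -1*(-5) + (8 - 3*2) = 5 + (8 - 6) = 5 + 2 = 7)
(-14 + L(S(B)))**2 = (-14 + 7)**2 = (-7)**2 = 49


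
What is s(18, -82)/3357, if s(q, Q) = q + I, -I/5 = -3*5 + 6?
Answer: 7/373 ≈ 0.018767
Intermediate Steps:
I = 45 (I = -5*(-3*5 + 6) = -5*(-15 + 6) = -5*(-9) = 45)
s(q, Q) = 45 + q (s(q, Q) = q + 45 = 45 + q)
s(18, -82)/3357 = (45 + 18)/3357 = 63*(1/3357) = 7/373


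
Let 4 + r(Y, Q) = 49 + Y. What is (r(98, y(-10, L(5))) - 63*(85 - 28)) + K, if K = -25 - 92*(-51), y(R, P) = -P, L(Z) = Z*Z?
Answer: 1219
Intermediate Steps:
L(Z) = Z²
r(Y, Q) = 45 + Y (r(Y, Q) = -4 + (49 + Y) = 45 + Y)
K = 4667 (K = -25 + 4692 = 4667)
(r(98, y(-10, L(5))) - 63*(85 - 28)) + K = ((45 + 98) - 63*(85 - 28)) + 4667 = (143 - 63*57) + 4667 = (143 - 3591) + 4667 = -3448 + 4667 = 1219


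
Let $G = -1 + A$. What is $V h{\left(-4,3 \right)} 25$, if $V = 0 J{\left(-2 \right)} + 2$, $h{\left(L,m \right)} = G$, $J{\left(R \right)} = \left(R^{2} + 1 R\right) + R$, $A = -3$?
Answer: $-200$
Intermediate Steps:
$J{\left(R \right)} = R^{2} + 2 R$ ($J{\left(R \right)} = \left(R^{2} + R\right) + R = \left(R + R^{2}\right) + R = R^{2} + 2 R$)
$G = -4$ ($G = -1 - 3 = -4$)
$h{\left(L,m \right)} = -4$
$V = 2$ ($V = 0 \left(- 2 \left(2 - 2\right)\right) + 2 = 0 \left(\left(-2\right) 0\right) + 2 = 0 \cdot 0 + 2 = 0 + 2 = 2$)
$V h{\left(-4,3 \right)} 25 = 2 \left(-4\right) 25 = \left(-8\right) 25 = -200$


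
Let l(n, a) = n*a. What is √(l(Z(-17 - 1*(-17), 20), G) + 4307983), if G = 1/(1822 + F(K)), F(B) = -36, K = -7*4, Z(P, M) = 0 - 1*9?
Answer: √13741586925394/1786 ≈ 2075.6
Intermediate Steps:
Z(P, M) = -9 (Z(P, M) = 0 - 9 = -9)
K = -28
G = 1/1786 (G = 1/(1822 - 36) = 1/1786 ≈ 0.00055991)
l(n, a) = a*n
√(l(Z(-17 - 1*(-17), 20), G) + 4307983) = √((1/1786)*(-9) + 4307983) = √(-9/1786 + 4307983) = √(7694057629/1786) = √13741586925394/1786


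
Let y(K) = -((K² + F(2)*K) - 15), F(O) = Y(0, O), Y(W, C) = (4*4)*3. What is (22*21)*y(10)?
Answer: -261030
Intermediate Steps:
Y(W, C) = 48 (Y(W, C) = 16*3 = 48)
F(O) = 48
y(K) = 15 - K² - 48*K (y(K) = -((K² + 48*K) - 15) = -(-15 + K² + 48*K) = 15 - K² - 48*K)
(22*21)*y(10) = (22*21)*(15 - 1*10² - 48*10) = 462*(15 - 1*100 - 480) = 462*(15 - 100 - 480) = 462*(-565) = -261030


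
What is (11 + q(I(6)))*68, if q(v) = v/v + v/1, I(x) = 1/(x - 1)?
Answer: 4148/5 ≈ 829.60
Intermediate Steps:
I(x) = 1/(-1 + x)
q(v) = 1 + v (q(v) = 1 + v*1 = 1 + v)
(11 + q(I(6)))*68 = (11 + (1 + 1/(-1 + 6)))*68 = (11 + (1 + 1/5))*68 = (11 + 6/5)*68 = (61/5)*68 = 4148/5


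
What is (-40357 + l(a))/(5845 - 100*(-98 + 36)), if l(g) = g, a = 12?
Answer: -8069/2409 ≈ -3.3495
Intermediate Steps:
(-40357 + l(a))/(5845 - 100*(-98 + 36)) = (-40357 + 12)/(5845 - 100*(-98 + 36)) = -40345/(5845 - 100*(-62)) = -40345/(5845 + 6200) = -40345/12045 = -40345*1/12045 = -8069/2409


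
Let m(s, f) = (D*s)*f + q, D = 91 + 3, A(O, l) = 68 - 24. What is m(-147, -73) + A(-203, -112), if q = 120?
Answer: 1008878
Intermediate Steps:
A(O, l) = 44
D = 94
m(s, f) = 120 + 94*f*s (m(s, f) = (94*s)*f + 120 = 94*f*s + 120 = 120 + 94*f*s)
m(-147, -73) + A(-203, -112) = (120 + 94*(-73)*(-147)) + 44 = (120 + 1008714) + 44 = 1008834 + 44 = 1008878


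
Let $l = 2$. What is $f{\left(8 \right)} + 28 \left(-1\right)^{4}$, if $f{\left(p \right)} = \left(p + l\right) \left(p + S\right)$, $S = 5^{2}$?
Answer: $358$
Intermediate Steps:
$S = 25$
$f{\left(p \right)} = \left(2 + p\right) \left(25 + p\right)$ ($f{\left(p \right)} = \left(p + 2\right) \left(p + 25\right) = \left(2 + p\right) \left(25 + p\right)$)
$f{\left(8 \right)} + 28 \left(-1\right)^{4} = \left(50 + 8^{2} + 27 \cdot 8\right) + 28 \left(-1\right)^{4} = \left(50 + 64 + 216\right) + 28 \cdot 1 = 330 + 28 = 358$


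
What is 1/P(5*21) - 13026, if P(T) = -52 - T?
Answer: -2045083/157 ≈ -13026.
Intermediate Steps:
1/P(5*21) - 13026 = 1/(-52 - 5*21) - 13026 = 1/(-52 - 1*105) - 13026 = 1/(-52 - 105) - 13026 = 1/(-157) - 13026 = -1/157 - 13026 = -2045083/157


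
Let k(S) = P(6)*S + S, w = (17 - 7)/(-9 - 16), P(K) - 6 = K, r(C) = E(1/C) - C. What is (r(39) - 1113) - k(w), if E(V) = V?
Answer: -223621/195 ≈ -1146.8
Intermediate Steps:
r(C) = 1/C - C
P(K) = 6 + K
w = -⅖ (w = 10/(-25) = 10*(-1/25) = -⅖ ≈ -0.40000)
k(S) = 13*S (k(S) = (6 + 6)*S + S = 12*S + S = 13*S)
(r(39) - 1113) - k(w) = ((1/39 - 1*39) - 1113) - 13*(-2)/5 = ((1/39 - 39) - 1113) - 1*(-26/5) = (-1520/39 - 1113) + 26/5 = -44927/39 + 26/5 = -223621/195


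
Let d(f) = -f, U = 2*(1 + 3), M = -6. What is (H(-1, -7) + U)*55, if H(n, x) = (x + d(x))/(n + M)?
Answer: 440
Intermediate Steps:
U = 8 (U = 2*4 = 8)
H(n, x) = 0 (H(n, x) = (x - x)/(n - 6) = 0/(-6 + n) = 0)
(H(-1, -7) + U)*55 = (0 + 8)*55 = 8*55 = 440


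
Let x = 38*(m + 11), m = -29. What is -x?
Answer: 684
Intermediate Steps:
x = -684 (x = 38*(-29 + 11) = 38*(-18) = -684)
-x = -1*(-684) = 684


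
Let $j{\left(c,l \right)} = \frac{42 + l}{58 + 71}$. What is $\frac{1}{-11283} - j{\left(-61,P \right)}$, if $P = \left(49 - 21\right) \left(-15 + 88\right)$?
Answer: $- \frac{2615163}{161723} \approx -16.171$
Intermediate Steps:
$P = 2044$ ($P = \left(49 + \left(-40 + 19\right)\right) 73 = \left(49 - 21\right) 73 = 28 \cdot 73 = 2044$)
$j{\left(c,l \right)} = \frac{14}{43} + \frac{l}{129}$ ($j{\left(c,l \right)} = \frac{42 + l}{129} = \left(42 + l\right) \frac{1}{129} = \frac{14}{43} + \frac{l}{129}$)
$\frac{1}{-11283} - j{\left(-61,P \right)} = \frac{1}{-11283} - \left(\frac{14}{43} + \frac{1}{129} \cdot 2044\right) = - \frac{1}{11283} - \left(\frac{14}{43} + \frac{2044}{129}\right) = - \frac{1}{11283} - \frac{2086}{129} = - \frac{2615163}{161723}$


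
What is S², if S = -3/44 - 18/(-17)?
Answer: 549081/559504 ≈ 0.98137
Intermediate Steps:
S = 741/748 (S = -3*1/44 - 18*(-1/17) = -3/44 + 18/17 = 741/748 ≈ 0.99064)
S² = (741/748)² = 549081/559504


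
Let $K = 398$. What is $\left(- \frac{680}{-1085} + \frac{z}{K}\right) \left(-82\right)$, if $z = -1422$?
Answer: $\frac{10432286}{43183} \approx 241.58$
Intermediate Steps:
$\left(- \frac{680}{-1085} + \frac{z}{K}\right) \left(-82\right) = \left(- \frac{680}{-1085} - \frac{1422}{398}\right) \left(-82\right) = \left(\left(-680\right) \left(- \frac{1}{1085}\right) - \frac{711}{199}\right) \left(-82\right) = \left(\frac{136}{217} - \frac{711}{199}\right) \left(-82\right) = \left(- \frac{127223}{43183}\right) \left(-82\right) = \frac{10432286}{43183}$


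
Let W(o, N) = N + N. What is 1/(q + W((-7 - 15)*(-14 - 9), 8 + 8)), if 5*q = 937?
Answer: 5/1097 ≈ 0.0045579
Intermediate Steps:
q = 937/5 (q = (⅕)*937 = 937/5 ≈ 187.40)
W(o, N) = 2*N
1/(q + W((-7 - 15)*(-14 - 9), 8 + 8)) = 1/(937/5 + 2*(8 + 8)) = 1/(937/5 + 2*16) = 1/(937/5 + 32) = 1/(1097/5) = 5/1097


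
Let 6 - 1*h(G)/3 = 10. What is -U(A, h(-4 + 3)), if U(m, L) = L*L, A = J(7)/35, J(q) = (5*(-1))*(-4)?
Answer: -144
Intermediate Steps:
h(G) = -12 (h(G) = 18 - 3*10 = 18 - 30 = -12)
J(q) = 20 (J(q) = -5*(-4) = 20)
A = 4/7 (A = 20/35 = 20*(1/35) = 4/7 ≈ 0.57143)
U(m, L) = L**2
-U(A, h(-4 + 3)) = -1*(-12)**2 = -1*144 = -144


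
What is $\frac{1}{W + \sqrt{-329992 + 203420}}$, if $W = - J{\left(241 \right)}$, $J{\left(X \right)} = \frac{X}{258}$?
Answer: $- \frac{62178}{8425196689} - \frac{133128 i \sqrt{31643}}{8425196689} \approx -7.38 \cdot 10^{-6} - 0.0028108 i$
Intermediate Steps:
$J{\left(X \right)} = \frac{X}{258}$ ($J{\left(X \right)} = X \frac{1}{258} = \frac{X}{258}$)
$W = - \frac{241}{258} \approx -0.93411$
$\frac{1}{W + \sqrt{-329992 + 203420}} = \frac{1}{- \frac{241}{258} + \sqrt{-329992 + 203420}} = \frac{1}{- \frac{241}{258} + \sqrt{-126572}} = \frac{1}{- \frac{241}{258} + 2 i \sqrt{31643}}$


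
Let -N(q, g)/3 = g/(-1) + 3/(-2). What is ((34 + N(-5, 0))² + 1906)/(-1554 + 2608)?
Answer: 13553/4216 ≈ 3.2147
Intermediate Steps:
N(q, g) = 9/2 + 3*g (N(q, g) = -3*(g/(-1) + 3/(-2)) = -3*(g*(-1) + 3*(-½)) = -3*(-g - 3/2) = -3*(-3/2 - g) = 9/2 + 3*g)
((34 + N(-5, 0))² + 1906)/(-1554 + 2608) = ((34 + (9/2 + 3*0))² + 1906)/(-1554 + 2608) = ((34 + (9/2 + 0))² + 1906)/1054 = ((34 + 9/2)² + 1906)*(1/1054) = ((77/2)² + 1906)*(1/1054) = (5929/4 + 1906)*(1/1054) = (13553/4)*(1/1054) = 13553/4216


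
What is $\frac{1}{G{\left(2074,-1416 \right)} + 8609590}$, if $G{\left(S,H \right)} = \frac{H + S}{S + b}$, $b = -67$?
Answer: $\frac{2007}{17279447788} \approx 1.1615 \cdot 10^{-7}$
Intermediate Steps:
$G{\left(S,H \right)} = \frac{H + S}{-67 + S}$ ($G{\left(S,H \right)} = \frac{H + S}{S - 67} = \frac{H + S}{-67 + S}$)
$\frac{1}{G{\left(2074,-1416 \right)} + 8609590} = \frac{1}{\frac{-1416 + 2074}{-67 + 2074} + 8609590} = \frac{1}{\frac{1}{2007} \cdot 658 + 8609590} = \frac{1}{\frac{658}{2007} + 8609590} = \frac{1}{\frac{17279447788}{2007}} = \frac{2007}{17279447788}$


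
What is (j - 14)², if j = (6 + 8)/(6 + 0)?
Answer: 1225/9 ≈ 136.11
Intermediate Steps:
j = 7/3 (j = 14/6 = 14*(⅙) = 7/3 ≈ 2.3333)
(j - 14)² = (7/3 - 14)² = (-35/3)² = 1225/9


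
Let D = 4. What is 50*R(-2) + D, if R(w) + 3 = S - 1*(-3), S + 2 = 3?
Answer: 54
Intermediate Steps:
S = 1 (S = -2 + 3 = 1)
R(w) = 1 (R(w) = -3 + (1 - 1*(-3)) = -3 + (1 + 3) = -3 + 4 = 1)
50*R(-2) + D = 50*1 + 4 = 50 + 4 = 54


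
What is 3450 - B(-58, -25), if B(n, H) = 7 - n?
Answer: 3385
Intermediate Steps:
3450 - B(-58, -25) = 3450 - (7 - 1*(-58)) = 3450 - (7 + 58) = 3450 - 1*65 = 3450 - 65 = 3385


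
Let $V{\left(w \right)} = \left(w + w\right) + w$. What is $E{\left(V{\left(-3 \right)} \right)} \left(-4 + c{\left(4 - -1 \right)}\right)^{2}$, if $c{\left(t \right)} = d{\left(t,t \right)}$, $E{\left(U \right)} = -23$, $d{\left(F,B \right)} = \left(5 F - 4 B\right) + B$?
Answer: $-828$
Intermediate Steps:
$V{\left(w \right)} = 3 w$ ($V{\left(w \right)} = 2 w + w = 3 w$)
$d{\left(F,B \right)} = - 3 B + 5 F$ ($d{\left(F,B \right)} = \left(- 4 B + 5 F\right) + B = - 3 B + 5 F$)
$c{\left(t \right)} = 2 t$ ($c{\left(t \right)} = - 3 t + 5 t = 2 t$)
$E{\left(V{\left(-3 \right)} \right)} \left(-4 + c{\left(4 - -1 \right)}\right)^{2} = - 23 \left(-4 + 2 \left(4 - -1\right)\right)^{2} = - 23 \left(-4 + 2 \left(4 + 1\right)\right)^{2} = - 23 \left(-4 + 2 \cdot 5\right)^{2} = - 23 \left(-4 + 10\right)^{2} = - 23 \cdot 6^{2} = \left(-23\right) 36 = -828$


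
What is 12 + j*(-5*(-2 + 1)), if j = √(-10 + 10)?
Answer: 12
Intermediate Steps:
j = 0 (j = √0 = 0)
12 + j*(-5*(-2 + 1)) = 12 + 0*(-5*(-2 + 1)) = 12 + 0*(-5*(-1)) = 12 + 0*5 = 12 + 0 = 12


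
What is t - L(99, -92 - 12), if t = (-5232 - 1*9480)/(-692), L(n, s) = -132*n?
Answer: 2264442/173 ≈ 13089.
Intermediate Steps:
t = 3678/173 (t = (-5232 - 9480)*(-1/692) = -14712*(-1/692) = 3678/173 ≈ 21.260)
t - L(99, -92 - 12) = 3678/173 - (-132)*99 = 3678/173 - 1*(-13068) = 3678/173 + 13068 = 2264442/173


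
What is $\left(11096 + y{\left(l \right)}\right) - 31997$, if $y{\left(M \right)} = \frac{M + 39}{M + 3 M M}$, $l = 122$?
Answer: $- \frac{935821213}{44774} \approx -20901.0$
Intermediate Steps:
$y{\left(M \right)} = \frac{39 + M}{M + 3 M^{2}}$
$\left(11096 + y{\left(l \right)}\right) - 31997 = \left(11096 + \frac{39 + 122}{122 \left(1 + 3 \cdot 122\right)}\right) - 31997 = \left(11096 + \frac{1}{122} \frac{1}{1 + 366} \cdot 161\right) - 31997 = \left(11096 + \frac{1}{122} \cdot \frac{1}{367} \cdot 161\right) - 31997 = \left(11096 + \frac{161}{44774}\right) - 31997 = \frac{496812465}{44774} - 31997 = - \frac{935821213}{44774}$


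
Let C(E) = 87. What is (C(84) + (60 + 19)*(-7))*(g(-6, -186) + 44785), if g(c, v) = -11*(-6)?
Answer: -20900566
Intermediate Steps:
g(c, v) = 66
(C(84) + (60 + 19)*(-7))*(g(-6, -186) + 44785) = (87 + (60 + 19)*(-7))*(66 + 44785) = (87 + 79*(-7))*44851 = (87 - 553)*44851 = -466*44851 = -20900566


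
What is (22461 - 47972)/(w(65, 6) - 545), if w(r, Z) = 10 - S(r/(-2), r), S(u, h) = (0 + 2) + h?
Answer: 25511/602 ≈ 42.377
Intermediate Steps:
S(u, h) = 2 + h
w(r, Z) = 8 - r (w(r, Z) = 10 - (2 + r) = 10 + (-2 - r) = 8 - r)
(22461 - 47972)/(w(65, 6) - 545) = (22461 - 47972)/((8 - 1*65) - 545) = -25511/((8 - 65) - 545) = -25511/(-57 - 545) = -25511/(-602) = -25511*(-1/602) = 25511/602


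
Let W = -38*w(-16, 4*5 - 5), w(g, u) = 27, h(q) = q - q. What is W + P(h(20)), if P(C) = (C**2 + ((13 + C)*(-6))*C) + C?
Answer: -1026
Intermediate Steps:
h(q) = 0
P(C) = C + C**2 + C*(-78 - 6*C) (P(C) = (C**2 + (-78 - 6*C)*C) + C = (C**2 + C*(-78 - 6*C)) + C = C + C**2 + C*(-78 - 6*C))
W = -1026 (W = -38*27 = -1026)
W + P(h(20)) = -1026 - 1*0*(77 + 5*0) = -1026 - 1*0*(77 + 0) = -1026 - 1*0*77 = -1026 + 0 = -1026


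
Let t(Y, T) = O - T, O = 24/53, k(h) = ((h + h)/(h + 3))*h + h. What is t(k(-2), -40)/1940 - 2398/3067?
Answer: -59996678/78837235 ≈ -0.76102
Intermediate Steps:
k(h) = h + 2*h**2/(3 + h) (k(h) = ((2*h)/(3 + h))*h + h = (2*h/(3 + h))*h + h = 2*h**2/(3 + h) + h = h + 2*h**2/(3 + h))
O = 24/53 (O = 24*(1/53) = 24/53 ≈ 0.45283)
t(Y, T) = 24/53 - T
t(k(-2), -40)/1940 - 2398/3067 = (24/53 - 1*(-40))/1940 - 2398/3067 = (24/53 + 40)*(1/1940) - 2398*1/3067 = (2144/53)*(1/1940) - 2398/3067 = 536/25705 - 2398/3067 = -59996678/78837235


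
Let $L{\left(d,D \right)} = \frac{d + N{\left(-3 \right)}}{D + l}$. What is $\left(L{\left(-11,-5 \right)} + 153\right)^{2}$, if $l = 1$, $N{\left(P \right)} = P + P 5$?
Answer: $\frac{410881}{16} \approx 25680.0$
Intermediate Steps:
$N{\left(P \right)} = 6 P$ ($N{\left(P \right)} = P + 5 P = 6 P$)
$L{\left(d,D \right)} = \frac{-18 + d}{1 + D}$ ($L{\left(d,D \right)} = \frac{d + 6 \left(-3\right)}{D + 1} = \frac{d - 18}{1 + D} = \frac{-18 + d}{1 + D}$)
$\left(L{\left(-11,-5 \right)} + 153\right)^{2} = \left(\frac{-18 - 11}{1 - 5} + 153\right)^{2} = \left(\frac{1}{-4} \left(-29\right) + 153\right)^{2} = \left(\left(- \frac{1}{4}\right) \left(-29\right) + 153\right)^{2} = \left(\frac{29}{4} + 153\right)^{2} = \left(\frac{641}{4}\right)^{2} = \frac{410881}{16}$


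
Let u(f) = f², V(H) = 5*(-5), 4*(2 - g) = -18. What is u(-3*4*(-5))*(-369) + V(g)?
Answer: -1328425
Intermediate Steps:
g = 13/2 (g = 2 - ¼*(-18) = 2 + 9/2 = 13/2 ≈ 6.5000)
V(H) = -25
u(-3*4*(-5))*(-369) + V(g) = (-3*4*(-5))²*(-369) - 25 = (-12*(-5))²*(-369) - 25 = 60²*(-369) - 25 = 3600*(-369) - 25 = -1328400 - 25 = -1328425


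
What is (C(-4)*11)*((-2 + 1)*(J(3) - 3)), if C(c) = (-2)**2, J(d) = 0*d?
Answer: 132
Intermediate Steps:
J(d) = 0
C(c) = 4
(C(-4)*11)*((-2 + 1)*(J(3) - 3)) = (4*11)*((-2 + 1)*(0 - 3)) = 44*(-1*(-3)) = 44*3 = 132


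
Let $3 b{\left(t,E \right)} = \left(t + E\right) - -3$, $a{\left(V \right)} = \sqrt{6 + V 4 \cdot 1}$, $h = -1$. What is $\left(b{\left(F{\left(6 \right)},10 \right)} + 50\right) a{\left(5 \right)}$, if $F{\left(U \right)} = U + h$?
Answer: $56 \sqrt{26} \approx 285.54$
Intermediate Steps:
$F{\left(U \right)} = -1 + U$ ($F{\left(U \right)} = U - 1 = -1 + U$)
$a{\left(V \right)} = \sqrt{6 + 4 V}$ ($a{\left(V \right)} = \sqrt{6 + 4 V 1} = \sqrt{6 + 4 V}$)
$b{\left(t,E \right)} = 1 + \frac{E}{3} + \frac{t}{3}$ ($b{\left(t,E \right)} = \frac{\left(t + E\right) - -3}{3} = \frac{\left(E + t\right) + \left(-2 + 5\right)}{3} = \frac{\left(E + t\right) + 3}{3} = \frac{3 + E + t}{3} = 1 + \frac{E}{3} + \frac{t}{3}$)
$\left(b{\left(F{\left(6 \right)},10 \right)} + 50\right) a{\left(5 \right)} = \left(\left(1 + \frac{1}{3} \cdot 10 + \frac{-1 + 6}{3}\right) + 50\right) \sqrt{6 + 4 \cdot 5} = \left(\left(1 + \frac{10}{3} + \frac{1}{3} \cdot 5\right) + 50\right) \sqrt{6 + 20} = \left(\left(1 + \frac{10}{3} + \frac{5}{3}\right) + 50\right) \sqrt{26} = \left(6 + 50\right) \sqrt{26} = 56 \sqrt{26}$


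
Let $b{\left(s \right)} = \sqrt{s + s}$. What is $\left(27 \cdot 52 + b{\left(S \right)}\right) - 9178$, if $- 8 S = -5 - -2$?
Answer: $-7774 + \frac{\sqrt{3}}{2} \approx -7773.1$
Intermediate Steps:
$S = \frac{3}{8}$ ($S = - \frac{-5 - -2}{8} = - \frac{-5 + 2}{8} = \left(- \frac{1}{8}\right) \left(-3\right) = \frac{3}{8} \approx 0.375$)
$b{\left(s \right)} = \sqrt{2} \sqrt{s}$ ($b{\left(s \right)} = \sqrt{2 s} = \sqrt{2} \sqrt{s}$)
$\left(27 \cdot 52 + b{\left(S \right)}\right) - 9178 = \left(27 \cdot 52 + \sqrt{2} \sqrt{\frac{3}{8}}\right) - 9178 = \left(1404 + \sqrt{2} \frac{\sqrt{6}}{4}\right) - 9178 = \left(1404 + \frac{\sqrt{3}}{2}\right) - 9178 = -7774 + \frac{\sqrt{3}}{2}$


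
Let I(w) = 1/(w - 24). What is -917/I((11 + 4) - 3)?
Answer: 11004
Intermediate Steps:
I(w) = 1/(-24 + w)
-917/I((11 + 4) - 3) = -(-24759 + 917*(11 + 4)) = -917/(1/(-24 + (15 - 3))) = -917/(1/(-24 + 12)) = -917/(1/(-12)) = -917/(-1/12) = -917*(-12) = 11004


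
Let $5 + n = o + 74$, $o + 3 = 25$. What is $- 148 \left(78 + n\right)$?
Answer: $-25012$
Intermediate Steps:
$o = 22$ ($o = -3 + 25 = 22$)
$n = 91$ ($n = -5 + \left(22 + 74\right) = -5 + 96 = 91$)
$- 148 \left(78 + n\right) = - 148 \left(78 + 91\right) = \left(-148\right) 169 = -25012$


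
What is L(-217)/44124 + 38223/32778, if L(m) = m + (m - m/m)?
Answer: 30968393/26783268 ≈ 1.1563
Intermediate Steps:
L(m) = -1 + 2*m (L(m) = m + (m - 1*1) = m + (m - 1) = m + (-1 + m) = -1 + 2*m)
L(-217)/44124 + 38223/32778 = (-1 + 2*(-217))/44124 + 38223/32778 = (-1 - 434)*(1/44124) + 38223*(1/32778) = -435*1/44124 + 4247/3642 = -145/14708 + 4247/3642 = 30968393/26783268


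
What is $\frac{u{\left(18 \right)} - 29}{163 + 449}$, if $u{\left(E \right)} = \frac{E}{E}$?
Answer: $- \frac{7}{153} \approx -0.045752$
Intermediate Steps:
$u{\left(E \right)} = 1$
$\frac{u{\left(18 \right)} - 29}{163 + 449} = \frac{1 - 29}{163 + 449} = - \frac{28}{612} = \left(-28\right) \frac{1}{612} = - \frac{7}{153}$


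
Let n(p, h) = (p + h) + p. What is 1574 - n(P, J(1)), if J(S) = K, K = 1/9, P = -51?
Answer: 15083/9 ≈ 1675.9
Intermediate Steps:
K = ⅑ (K = 1*(⅑) = ⅑ ≈ 0.11111)
J(S) = ⅑
n(p, h) = h + 2*p (n(p, h) = (h + p) + p = h + 2*p)
1574 - n(P, J(1)) = 1574 - (⅑ + 2*(-51)) = 1574 - (⅑ - 102) = 1574 - 1*(-917/9) = 1574 + 917/9 = 15083/9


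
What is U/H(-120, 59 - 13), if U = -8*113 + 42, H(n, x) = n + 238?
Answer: -431/59 ≈ -7.3051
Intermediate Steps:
H(n, x) = 238 + n
U = -862 (U = -904 + 42 = -862)
U/H(-120, 59 - 13) = -862/(238 - 120) = -862/118 = -862*1/118 = -431/59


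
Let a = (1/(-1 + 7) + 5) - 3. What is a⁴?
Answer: 28561/1296 ≈ 22.038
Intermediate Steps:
a = 13/6 (a = (1/6 + 5) - 3 = (⅙ + 5) - 3 = 31/6 - 3 = 13/6 ≈ 2.1667)
a⁴ = (13/6)⁴ = 28561/1296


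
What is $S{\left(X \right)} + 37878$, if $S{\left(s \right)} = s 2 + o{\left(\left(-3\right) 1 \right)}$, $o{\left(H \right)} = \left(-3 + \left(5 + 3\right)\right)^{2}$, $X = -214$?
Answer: $37475$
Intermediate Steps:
$o{\left(H \right)} = 25$ ($o{\left(H \right)} = \left(-3 + 8\right)^{2} = 5^{2} = 25$)
$S{\left(s \right)} = 25 + 2 s$ ($S{\left(s \right)} = s 2 + 25 = 2 s + 25 = 25 + 2 s$)
$S{\left(X \right)} + 37878 = \left(25 + 2 \left(-214\right)\right) + 37878 = \left(25 - 428\right) + 37878 = -403 + 37878 = 37475$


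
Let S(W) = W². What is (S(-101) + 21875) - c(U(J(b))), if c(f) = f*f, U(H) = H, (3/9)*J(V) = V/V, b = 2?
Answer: 32067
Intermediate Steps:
J(V) = 3 (J(V) = 3*(V/V) = 3*1 = 3)
c(f) = f²
(S(-101) + 21875) - c(U(J(b))) = ((-101)² + 21875) - 1*3² = (10201 + 21875) - 1*9 = 32076 - 9 = 32067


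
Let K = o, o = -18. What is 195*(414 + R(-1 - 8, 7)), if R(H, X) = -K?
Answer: 84240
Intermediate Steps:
K = -18
R(H, X) = 18 (R(H, X) = -1*(-18) = 18)
195*(414 + R(-1 - 8, 7)) = 195*(414 + 18) = 195*432 = 84240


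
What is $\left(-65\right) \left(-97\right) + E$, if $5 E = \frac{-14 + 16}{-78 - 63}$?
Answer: $\frac{4445023}{705} \approx 6305.0$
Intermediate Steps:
$E = - \frac{2}{705}$ ($E = \frac{\left(-14 + 16\right) \frac{1}{-78 - 63}}{5} = \frac{2 \frac{1}{-141}}{5} = \frac{2 \left(- \frac{1}{141}\right)}{5} = \frac{1}{5} \left(- \frac{2}{141}\right) = - \frac{2}{705} \approx -0.0028369$)
$\left(-65\right) \left(-97\right) + E = \left(-65\right) \left(-97\right) - \frac{2}{705} = 6305 - \frac{2}{705} = \frac{4445023}{705}$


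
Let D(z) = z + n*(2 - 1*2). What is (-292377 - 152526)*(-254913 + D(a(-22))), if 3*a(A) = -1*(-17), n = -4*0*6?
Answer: 113409037322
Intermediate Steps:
n = 0 (n = 0*6 = 0)
a(A) = 17/3 (a(A) = (-1*(-17))/3 = (⅓)*17 = 17/3)
D(z) = z (D(z) = z + 0*(2 - 1*2) = z + 0*(2 - 2) = z + 0*0 = z + 0 = z)
(-292377 - 152526)*(-254913 + D(a(-22))) = (-292377 - 152526)*(-254913 + 17/3) = -444903*(-764722/3) = 113409037322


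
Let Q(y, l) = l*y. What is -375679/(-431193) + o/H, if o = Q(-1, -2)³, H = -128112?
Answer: 668410257/767236078 ≈ 0.87119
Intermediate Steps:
o = 8 (o = (-2*(-1))³ = 2³ = 8)
-375679/(-431193) + o/H = -375679/(-431193) + 8/(-128112) = -375679*(-1/431193) + 8*(-1/128112) = 375679/431193 - 1/16014 = 668410257/767236078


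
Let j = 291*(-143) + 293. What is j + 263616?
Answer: 222296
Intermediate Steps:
j = -41320 (j = -41613 + 293 = -41320)
j + 263616 = -41320 + 263616 = 222296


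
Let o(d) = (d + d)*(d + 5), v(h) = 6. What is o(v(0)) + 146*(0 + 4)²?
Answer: 2468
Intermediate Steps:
o(d) = 2*d*(5 + d) (o(d) = (2*d)*(5 + d) = 2*d*(5 + d))
o(v(0)) + 146*(0 + 4)² = 2*6*(5 + 6) + 146*(0 + 4)² = 2*6*11 + 146*4² = 132 + 146*16 = 132 + 2336 = 2468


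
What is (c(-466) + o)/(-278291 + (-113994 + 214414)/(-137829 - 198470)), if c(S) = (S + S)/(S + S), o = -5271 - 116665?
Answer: 41006618565/93589085429 ≈ 0.43816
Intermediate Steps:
o = -121936
c(S) = 1 (c(S) = (2*S)/((2*S)) = (2*S)*(1/(2*S)) = 1)
(c(-466) + o)/(-278291 + (-113994 + 214414)/(-137829 - 198470)) = (1 - 121936)/(-278291 + (-113994 + 214414)/(-137829 - 198470)) = -121935/(-278291 + 100420/(-336299)) = -121935/(-278291 + 100420*(-1/336299)) = -121935/(-278291 - 100420/336299) = -121935/(-93589085429/336299) = -121935*(-336299/93589085429) = 41006618565/93589085429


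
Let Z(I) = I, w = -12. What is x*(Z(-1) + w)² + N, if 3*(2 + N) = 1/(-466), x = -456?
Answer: -107738269/1398 ≈ -77066.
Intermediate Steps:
N = -2797/1398 (N = -2 + (⅓)/(-466) = -2 + (⅓)*(-1/466) = -2 - 1/1398 = -2797/1398 ≈ -2.0007)
x*(Z(-1) + w)² + N = -456*(-1 - 12)² - 2797/1398 = -456*(-13)² - 2797/1398 = -456*169 - 2797/1398 = -77064 - 2797/1398 = -107738269/1398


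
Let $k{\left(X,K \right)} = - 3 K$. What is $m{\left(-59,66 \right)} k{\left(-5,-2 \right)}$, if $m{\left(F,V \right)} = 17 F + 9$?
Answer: $-5964$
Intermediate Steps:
$m{\left(F,V \right)} = 9 + 17 F$
$m{\left(-59,66 \right)} k{\left(-5,-2 \right)} = \left(9 + 17 \left(-59\right)\right) \left(\left(-3\right) \left(-2\right)\right) = \left(9 - 1003\right) 6 = \left(-994\right) 6 = -5964$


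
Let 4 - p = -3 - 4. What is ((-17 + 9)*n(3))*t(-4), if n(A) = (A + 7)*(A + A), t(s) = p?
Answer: -5280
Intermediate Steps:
p = 11 (p = 4 - (-3 - 4) = 4 - 1*(-7) = 4 + 7 = 11)
t(s) = 11
n(A) = 2*A*(7 + A) (n(A) = (7 + A)*(2*A) = 2*A*(7 + A))
((-17 + 9)*n(3))*t(-4) = ((-17 + 9)*(2*3*(7 + 3)))*11 = -16*3*10*11 = -8*60*11 = -480*11 = -5280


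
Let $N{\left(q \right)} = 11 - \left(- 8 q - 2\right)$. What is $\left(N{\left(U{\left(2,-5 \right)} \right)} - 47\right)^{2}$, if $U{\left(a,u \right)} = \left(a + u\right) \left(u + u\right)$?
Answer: $42436$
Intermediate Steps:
$U{\left(a,u \right)} = 2 u \left(a + u\right)$ ($U{\left(a,u \right)} = \left(a + u\right) 2 u = 2 u \left(a + u\right)$)
$N{\left(q \right)} = 13 + 8 q$ ($N{\left(q \right)} = 11 - \left(-2 - 8 q\right) = 11 + \left(2 + 8 q\right) = 13 + 8 q$)
$\left(N{\left(U{\left(2,-5 \right)} \right)} - 47\right)^{2} = \left(\left(13 + 8 \cdot 2 \left(-5\right) \left(2 - 5\right)\right) - 47\right)^{2} = \left(\left(13 + 8 \cdot 2 \left(-5\right) \left(-3\right)\right) - 47\right)^{2} = \left(\left(13 + 8 \cdot 30\right) - 47\right)^{2} = \left(\left(13 + 240\right) - 47\right)^{2} = \left(253 - 47\right)^{2} = 206^{2} = 42436$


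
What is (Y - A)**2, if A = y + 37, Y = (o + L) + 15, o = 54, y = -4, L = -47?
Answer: 121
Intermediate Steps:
Y = 22 (Y = (54 - 47) + 15 = 7 + 15 = 22)
A = 33 (A = -4 + 37 = 33)
(Y - A)**2 = (22 - 1*33)**2 = (22 - 33)**2 = (-11)**2 = 121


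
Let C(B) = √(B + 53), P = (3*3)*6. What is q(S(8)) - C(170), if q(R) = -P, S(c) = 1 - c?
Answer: -54 - √223 ≈ -68.933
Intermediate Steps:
P = 54 (P = 9*6 = 54)
C(B) = √(53 + B)
q(R) = -54 (q(R) = -1*54 = -54)
q(S(8)) - C(170) = -54 - √(53 + 170) = -54 - √223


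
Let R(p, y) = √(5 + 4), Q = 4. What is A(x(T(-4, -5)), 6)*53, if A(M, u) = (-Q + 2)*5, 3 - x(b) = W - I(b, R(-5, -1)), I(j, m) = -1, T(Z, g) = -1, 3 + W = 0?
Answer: -530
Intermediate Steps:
W = -3 (W = -3 + 0 = -3)
R(p, y) = 3 (R(p, y) = √9 = 3)
x(b) = 5 (x(b) = 3 - (-3 - 1*(-1)) = 3 - (-3 + 1) = 3 - 1*(-2) = 3 + 2 = 5)
A(M, u) = -10 (A(M, u) = (-1*4 + 2)*5 = (-4 + 2)*5 = -2*5 = -10)
A(x(T(-4, -5)), 6)*53 = -10*53 = -530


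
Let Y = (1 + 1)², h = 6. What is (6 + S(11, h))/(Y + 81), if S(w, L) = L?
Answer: 12/85 ≈ 0.14118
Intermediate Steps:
Y = 4 (Y = 2² = 4)
(6 + S(11, h))/(Y + 81) = (6 + 6)/(4 + 81) = 12/85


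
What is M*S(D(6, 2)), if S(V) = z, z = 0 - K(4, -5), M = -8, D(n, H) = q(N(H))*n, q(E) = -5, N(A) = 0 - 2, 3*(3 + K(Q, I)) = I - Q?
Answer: -48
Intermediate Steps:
K(Q, I) = -3 - Q/3 + I/3 (K(Q, I) = -3 + (I - Q)/3 = -3 + (-Q/3 + I/3) = -3 - Q/3 + I/3)
N(A) = -2
D(n, H) = -5*n
z = 6 (z = 0 - (-3 - 1/3*4 + (1/3)*(-5)) = 0 - (-3 - 4/3 - 5/3) = 0 - 1*(-6) = 0 + 6 = 6)
S(V) = 6
M*S(D(6, 2)) = -8*6 = -48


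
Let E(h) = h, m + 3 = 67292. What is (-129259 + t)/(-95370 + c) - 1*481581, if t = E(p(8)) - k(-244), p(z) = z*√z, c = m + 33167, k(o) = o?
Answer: -2449449981/5086 + 8*√2/2543 ≈ -4.8161e+5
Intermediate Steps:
m = 67289 (m = -3 + 67292 = 67289)
c = 100456 (c = 67289 + 33167 = 100456)
p(z) = z^(3/2)
t = 244 + 16*√2 (t = 8^(3/2) - 1*(-244) = 16*√2 + 244 = 244 + 16*√2 ≈ 266.63)
(-129259 + t)/(-95370 + c) - 1*481581 = (-129259 + (244 + 16*√2))/(-95370 + 100456) - 1*481581 = (-129015 + 16*√2)/5086 - 481581 = (-129015 + 16*√2)*(1/5086) - 481581 = (-129015/5086 + 8*√2/2543) - 481581 = -2449449981/5086 + 8*√2/2543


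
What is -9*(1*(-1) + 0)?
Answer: 9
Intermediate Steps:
-9*(1*(-1) + 0) = -9*(-1 + 0) = -9*(-1) = 9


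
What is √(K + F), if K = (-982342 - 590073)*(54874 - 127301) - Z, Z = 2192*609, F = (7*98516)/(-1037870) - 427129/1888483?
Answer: 2*√27343536151419159663362372493957890/979999925605 ≈ 3.3747e+5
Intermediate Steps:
F = -872812456913/979999925605 (F = 689612*(-1/1037870) - 427129*1/1888483 = -344806/518935 - 427129/1888483 = -872812456913/979999925605 ≈ -0.89063)
Z = 1334928
K = 113883966277 (K = (-982342 - 590073)*(54874 - 127301) - 1*1334928 = -1572415*(-72427) - 1334928 = 113885301205 - 1334928 = 113883966277)
√(K + F) = √(113883966277 - 872812456913/979999925605) = √(111606278478189516365672/979999925605) = 2*√27343536151419159663362372493957890/979999925605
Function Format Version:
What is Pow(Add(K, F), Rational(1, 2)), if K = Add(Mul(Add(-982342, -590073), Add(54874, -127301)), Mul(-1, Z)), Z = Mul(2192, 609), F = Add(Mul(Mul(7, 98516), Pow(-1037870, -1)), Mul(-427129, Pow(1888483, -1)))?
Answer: Mul(Rational(2, 979999925605), Pow(27343536151419159663362372493957890, Rational(1, 2))) ≈ 3.3747e+5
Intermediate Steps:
F = Rational(-872812456913, 979999925605) (F = Add(Mul(689612, Rational(-1, 1037870)), Mul(-427129, Rational(1, 1888483))) = Add(Rational(-344806, 518935), Rational(-427129, 1888483)) = Rational(-872812456913, 979999925605) ≈ -0.89063)
Z = 1334928
K = 113883966277 (K = Add(Mul(Add(-982342, -590073), Add(54874, -127301)), Mul(-1, 1334928)) = Add(Mul(-1572415, -72427), -1334928) = Add(113885301205, -1334928) = 113883966277)
Pow(Add(K, F), Rational(1, 2)) = Pow(Add(113883966277, Rational(-872812456913, 979999925605)), Rational(1, 2)) = Pow(Rational(111606278478189516365672, 979999925605), Rational(1, 2)) = Mul(Rational(2, 979999925605), Pow(27343536151419159663362372493957890, Rational(1, 2)))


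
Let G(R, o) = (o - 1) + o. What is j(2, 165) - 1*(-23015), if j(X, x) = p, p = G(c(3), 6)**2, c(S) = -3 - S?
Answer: 23136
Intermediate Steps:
G(R, o) = -1 + 2*o (G(R, o) = (-1 + o) + o = -1 + 2*o)
p = 121 (p = (-1 + 2*6)**2 = (-1 + 12)**2 = 11**2 = 121)
j(X, x) = 121
j(2, 165) - 1*(-23015) = 121 - 1*(-23015) = 121 + 23015 = 23136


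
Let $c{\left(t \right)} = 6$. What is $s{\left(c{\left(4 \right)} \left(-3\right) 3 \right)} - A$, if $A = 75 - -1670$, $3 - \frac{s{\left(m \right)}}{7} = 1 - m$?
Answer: $-2109$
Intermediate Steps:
$s{\left(m \right)} = 14 + 7 m$ ($s{\left(m \right)} = 21 - 7 \left(1 - m\right) = 21 + \left(-7 + 7 m\right) = 14 + 7 m$)
$A = 1745$ ($A = 75 + 1670 = 1745$)
$s{\left(c{\left(4 \right)} \left(-3\right) 3 \right)} - A = \left(14 + 7 \cdot 6 \left(-3\right) 3\right) - 1745 = \left(14 + 7 \left(\left(-18\right) 3\right)\right) - 1745 = \left(14 + 7 \left(-54\right)\right) - 1745 = \left(14 - 378\right) - 1745 = -364 - 1745 = -2109$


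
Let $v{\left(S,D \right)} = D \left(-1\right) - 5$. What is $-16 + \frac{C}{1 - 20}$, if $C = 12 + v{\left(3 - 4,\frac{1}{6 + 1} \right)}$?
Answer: $- \frac{2176}{133} \approx -16.361$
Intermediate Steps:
$v{\left(S,D \right)} = -5 - D$ ($v{\left(S,D \right)} = - D - 5 = -5 - D$)
$C = \frac{48}{7}$ ($C = 12 - \left(5 + \frac{1}{6 + 1}\right) = 12 - \frac{36}{7} = \frac{48}{7} \approx 6.8571$)
$-16 + \frac{C}{1 - 20} = -16 + \frac{48}{7 \left(1 - 20\right)} = -16 + \frac{48}{7 \left(-19\right)} = -16 + \frac{48}{7} \left(- \frac{1}{19}\right) = -16 - \frac{48}{133} = - \frac{2176}{133}$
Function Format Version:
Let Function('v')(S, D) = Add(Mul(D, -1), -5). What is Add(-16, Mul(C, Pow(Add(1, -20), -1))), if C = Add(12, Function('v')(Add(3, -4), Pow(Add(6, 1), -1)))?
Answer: Rational(-2176, 133) ≈ -16.361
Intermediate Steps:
Function('v')(S, D) = Add(-5, Mul(-1, D)) (Function('v')(S, D) = Add(Mul(-1, D), -5) = Add(-5, Mul(-1, D)))
C = Rational(48, 7) (C = Add(12, Add(-5, Mul(-1, Pow(Add(6, 1), -1)))) = Add(12, Add(-5, Mul(-1, Pow(7, -1)))) = Add(12, Add(-5, Mul(-1, Rational(1, 7)))) = Add(12, Add(-5, Rational(-1, 7))) = Add(12, Rational(-36, 7)) = Rational(48, 7) ≈ 6.8571)
Add(-16, Mul(C, Pow(Add(1, -20), -1))) = Add(-16, Mul(Rational(48, 7), Pow(Add(1, -20), -1))) = Add(-16, Mul(Rational(48, 7), Pow(-19, -1))) = Add(-16, Mul(Rational(48, 7), Rational(-1, 19))) = Add(-16, Rational(-48, 133)) = Rational(-2176, 133)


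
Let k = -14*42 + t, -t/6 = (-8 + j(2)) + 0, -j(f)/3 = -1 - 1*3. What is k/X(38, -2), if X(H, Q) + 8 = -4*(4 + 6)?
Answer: 51/4 ≈ 12.750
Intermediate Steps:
j(f) = 12 (j(f) = -3*(-1 - 1*3) = -3*(-1 - 3) = -3*(-4) = 12)
t = -24 (t = -6*((-8 + 12) + 0) = -6*(4 + 0) = -6*4 = -24)
k = -612 (k = -14*42 - 24 = -588 - 24 = -612)
X(H, Q) = -48 (X(H, Q) = -8 - 4*(4 + 6) = -8 - 4*10 = -8 - 40 = -48)
k/X(38, -2) = -612/(-48) = -612*(-1/48) = 51/4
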